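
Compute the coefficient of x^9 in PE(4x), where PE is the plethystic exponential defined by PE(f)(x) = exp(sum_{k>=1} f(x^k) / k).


With f(x) = 4x, the exponent is sum_{k>=1} 4 x^k / k = 4 * (-ln(1 - x)). Exponentiating:
PE(4x) = exp(-4 ln(1 - x)) = 1/(1 - x)^4.
By the negative binomial expansion, [x^n] 1/(1 - x)^4 = C(n + 3, 3).
For n = 9: C(12, 3) = 220.

220


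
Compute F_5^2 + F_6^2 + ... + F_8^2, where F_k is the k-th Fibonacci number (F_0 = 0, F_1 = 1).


There is a standard identity sum_{k=0}^{N} F_k^2 = F_N * F_{N+1} (proved inductively from the telescoping relation F_k^2 = F_k F_{k+1} - F_{k-1} F_k). Then
sum_{k=5}^{8} F_k^2 = F_8 F_9 - F_4 F_5.
Computing: F_8 = 21, F_9 = 34, F_4 = 3, F_5 = 5.
Sum = 21 * 34 - 3 * 5 = 699.

699


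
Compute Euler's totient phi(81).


phi(n) counts integers in [1, n] coprime to n. Using the multiplicative formula phi(n) = n * prod_{p | n} (1 - 1/p):
81 = 3^4, so
phi(81) = 81 * (1 - 1/3) = 54.

54


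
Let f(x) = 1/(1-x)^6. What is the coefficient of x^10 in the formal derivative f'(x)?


Differentiate: d/dx [ 1/(1-x)^r ] = r / (1-x)^(r+1).
Here r = 6, so f'(x) = 6 / (1-x)^7.
The expansion of 1/(1-x)^(r+1) has coefficient of x^n equal to C(n+r, r).
So the coefficient of x^10 in f'(x) is
6 * C(16, 6) = 6 * 8008 = 48048

48048


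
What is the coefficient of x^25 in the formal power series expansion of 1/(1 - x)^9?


The negative binomial / multiset identity is
1/(1 - x)^r = sum_{k>=0} C(k + r - 1, r - 1) x^k.
Here r = 9 and k = 25, so the coefficient is
C(25 + 8, 8) = C(33, 8)
= 13884156

13884156


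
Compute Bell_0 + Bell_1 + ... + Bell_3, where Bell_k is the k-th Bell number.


Recall Bell_k counts set partitions of a k-set (with Bell_0 = 1 by convention).
Bell_0 through Bell_3: 1, 1, 2, 5
Sum = 1 + 1 + 2 + 5 = 9.

9


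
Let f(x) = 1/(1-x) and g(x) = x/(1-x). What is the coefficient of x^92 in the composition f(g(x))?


First simplify the composition: f(g(x)) = 1/(1 - x/(1-x)) = (1-x)/((1-x) - x) = (1-x)/(1-2x).
Now extract the coefficient. Write (1-x)/(1-2x) = 1/(1-2x) - x/(1-2x).
The coefficient of x^n in 1/(1-2x) is 2^n, and in x/(1-2x) is 2^(n-1) (for n >= 1).
So the coefficient of x^92 is 2^92 - 2^91 = 4951760157141521099596496896 - 2475880078570760549798248448 = 2475880078570760549798248448.

2475880078570760549798248448


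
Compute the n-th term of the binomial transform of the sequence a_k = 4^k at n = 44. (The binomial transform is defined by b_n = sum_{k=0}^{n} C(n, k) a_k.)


With a_k = 4^k, b_n = sum_{k=0}^{n} C(n, k) 4^k = (1 + 4)^n by the binomial theorem.
For n = 44: (1 + 4)^44 = 5^44 = 5684341886080801486968994140625.

5684341886080801486968994140625


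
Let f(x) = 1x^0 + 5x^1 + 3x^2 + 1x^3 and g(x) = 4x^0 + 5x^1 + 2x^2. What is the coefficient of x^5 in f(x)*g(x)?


Cauchy product at x^5:
1*2
= 2

2


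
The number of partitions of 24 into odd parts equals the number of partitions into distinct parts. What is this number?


Computing partitions of 24 into odd parts (1, 3, 5, ...):
Using the generating function prod_{k>=0} 1/(1-x^(2k+1)),
the count is 122

122


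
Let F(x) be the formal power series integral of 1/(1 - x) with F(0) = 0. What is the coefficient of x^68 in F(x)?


1/(1 - x) = sum_{k>=0} x^k. Integrating termwise and using F(0) = 0 gives
F(x) = sum_{k>=0} x^(k+1) / (k+1) = sum_{m>=1} x^m / m = -ln(1 - x).
So the coefficient of x^68 is 1/68 = 1/68.

1/68


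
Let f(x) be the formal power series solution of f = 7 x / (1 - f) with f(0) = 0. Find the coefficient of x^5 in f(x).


Apply Lagrange inversion: f = 7 x * phi(f) with phi(t) = 1/(1 - t), so
[x^n] f = 7^n * (1/n) [t^(n-1)] phi(t)^n = 7^n * (1/n) [t^(n-1)] (1 - t)^(-n) = 7^n * (1/n) C(2n - 2, n - 1) = 7^n * C_{n-1}.
For n = 5: C_4 = C(8, 4) / 5 = 70/5 = 14.
With the 7^5 = 16807 factor, the coefficient is 16807 * 14 = 235298.

235298


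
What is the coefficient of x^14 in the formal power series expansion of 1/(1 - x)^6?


The expansion 1/(1 - x)^r = sum_{k>=0} C(k + r - 1, r - 1) x^k follows from the multiset / negative-binomial theorem (or from repeated differentiation of the geometric series).
For r = 6 and k = 14:
C(19, 5) = 121645100408832000 / (120 * 87178291200) = 11628.

11628


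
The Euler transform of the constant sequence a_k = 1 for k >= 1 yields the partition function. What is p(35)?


The Euler transform converts the sequence a_k = 1 into the number of integer partitions.
Using the recurrence or dynamic programming:
p(35) = 14883

14883


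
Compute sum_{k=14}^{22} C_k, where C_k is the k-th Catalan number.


C_14 through C_22: 2674440, 9694845, 35357670, 129644790, 477638700, 1767263190, 6564120420, 24466267020, 91482563640
Sum = 2674440 + 9694845 + 35357670 + 129644790 + 477638700 + 1767263190 + 6564120420 + 24466267020 + 91482563640
= 124935224715

124935224715


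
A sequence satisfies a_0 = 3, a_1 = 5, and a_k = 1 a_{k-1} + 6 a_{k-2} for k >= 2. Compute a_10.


The characteristic equation is t^2 - 1 t - 6 = 0, with roots r_1 = 3 and r_2 = -2 (so c_1 = r_1 + r_2, c_2 = -r_1 r_2 as required).
One can use the closed form a_n = A r_1^n + B r_2^n, but direct iteration is more reliable:
a_0 = 3, a_1 = 5, a_2 = 23, a_3 = 53, a_4 = 191, a_5 = 509, a_6 = 1655, a_7 = 4709, a_8 = 14639, a_9 = 42893, a_10 = 130727.
So a_10 = 130727.

130727


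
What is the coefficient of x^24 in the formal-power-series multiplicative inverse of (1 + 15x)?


The inverse is 1/(1 + 15x). Apply the geometric identity 1/(1 - y) = sum_{k>=0} y^k with y = -15x:
1/(1 + 15x) = sum_{k>=0} (-15)^k x^k.
So the coefficient of x^24 is (-15)^24 = 16834112196028232574462890625.

16834112196028232574462890625


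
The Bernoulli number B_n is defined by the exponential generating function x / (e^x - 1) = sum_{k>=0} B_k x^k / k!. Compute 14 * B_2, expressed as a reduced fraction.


Bernoulli numbers can also be computed recursively via B_0 = 1 and sum_{j=0}^{m} C(m+1, j) B_j = 0 for m >= 1. Odd-index Bernoulli numbers vanish for k >= 3.
Computing B_2 = 1/6, so 14 * B_2 = 14 * 1/6 = 7/3.

7/3


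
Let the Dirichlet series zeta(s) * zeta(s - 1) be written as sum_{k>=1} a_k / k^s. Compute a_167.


Convolution gives a_k = sum_{d | k} d * 1 = sum_{d | k} d = sigma(k), the sum of positive divisors of k.
For k = 167, the divisors are 1, 167, so
sigma(167) = 1 + 167 = 168.

168


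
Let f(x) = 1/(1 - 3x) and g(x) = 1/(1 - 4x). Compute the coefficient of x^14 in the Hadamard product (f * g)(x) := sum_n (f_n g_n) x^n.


f has coefficients f_k = 3^k and g has coefficients g_k = 4^k, so the Hadamard product has coefficient (f*g)_k = 3^k * 4^k = 12^k.
For k = 14: 12^14 = 1283918464548864.

1283918464548864


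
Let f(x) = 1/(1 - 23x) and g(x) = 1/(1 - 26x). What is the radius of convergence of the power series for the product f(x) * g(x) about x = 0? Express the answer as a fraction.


The radius of 1/(1 - 23x) is 1/23 (nearest singularity at x = 1/23), and the radius of 1/(1 - 26x) is 1/26.
The product f(x)*g(x) = 1/((1 - 23x)(1 - 26x)) has singularities at both 1/23 and 1/26, so its radius of convergence is the distance to the nearest one:
min(1/23, 1/26) = 1/26.

1/26


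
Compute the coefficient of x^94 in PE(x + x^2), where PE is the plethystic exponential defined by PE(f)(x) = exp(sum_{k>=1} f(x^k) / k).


With f(x) = x + x^2, the exponent is sum_{k>=1} (x^k + x^(2k)) / k = -ln(1 - x) - ln(1 - x^2). Exponentiating:
PE(x + x^2) = 1 / ((1 - x)(1 - x^2)).
This is the generating function for partitions of n into parts of size 1 or 2. The number of 2's can be any j in 0..47, and the rest are 1's, so
[x^94] = floor(94/2) + 1 = 48.

48


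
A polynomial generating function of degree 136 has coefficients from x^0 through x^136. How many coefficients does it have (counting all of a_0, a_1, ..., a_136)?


A polynomial of degree 136 takes the form a_0 + a_1 x + ... + a_136 x^136.
The number of coefficients is 136 + 1 = 137.

137


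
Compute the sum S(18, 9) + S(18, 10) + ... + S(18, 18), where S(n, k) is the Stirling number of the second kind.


By definition, S(n, k) counts partitions of an n-set into exactly k nonempty blocks.
Computing row n = 18 for k = 9..18:
S(18, k): 106175395755, 37112163803, 8391004908, 1256328866, 125854638, 8408778, 367200, 9996, 153, 1
Sum = 153069534098.

153069534098


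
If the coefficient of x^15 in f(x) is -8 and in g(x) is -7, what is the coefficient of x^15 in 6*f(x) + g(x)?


Scalar multiplication scales coefficients: 6 * -8 = -48.
Then add the g coefficient: -48 + -7
= -55

-55


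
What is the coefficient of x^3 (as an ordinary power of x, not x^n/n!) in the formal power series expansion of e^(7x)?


The exponential series is e^y = sum_{k>=0} y^k / k!. Substituting y = 7x gives
e^(7x) = sum_{k>=0} 7^k x^k / k!.
So the coefficient of x^n is a^n/n! with a = 7, n = 3:
7^3 / 3! = 343/6 = 343/6

343/6


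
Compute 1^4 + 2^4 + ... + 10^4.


This power sum has a closed form given by Faulhaber's formula
sum_{k=1}^{m} k^p = (1 / (p + 1)) * sum_{j=0}^{p} C(p + 1, j) B_j m^(p + 1 - j),
but for small m direct computation is fastest:
1 + 16 + 81 + 256 + 625 + 1296 + 2401 + 4096 + 6561 + 10000 = 25333.

25333


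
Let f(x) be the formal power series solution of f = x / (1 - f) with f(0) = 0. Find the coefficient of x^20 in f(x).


Apply Lagrange inversion: f = x * phi(f) with phi(t) = 1/(1 - t), so
[x^n] f = (1/n) [t^(n-1)] phi(t)^n = (1/n) [t^(n-1)] (1 - t)^(-n) = (1/n) C(2n - 2, n - 1) = C_{n-1}.
For n = 20: C_19 = C(38, 19) / 20 = 35345263800/20 = 1767263190 = 1767263190.

1767263190


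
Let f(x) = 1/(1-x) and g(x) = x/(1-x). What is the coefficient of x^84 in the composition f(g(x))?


First simplify the composition: f(g(x)) = 1/(1 - x/(1-x)) = (1-x)/((1-x) - x) = (1-x)/(1-2x).
Now extract the coefficient. Write (1-x)/(1-2x) = 1/(1-2x) - x/(1-2x).
The coefficient of x^n in 1/(1-2x) is 2^n, and in x/(1-2x) is 2^(n-1) (for n >= 1).
So the coefficient of x^84 is 2^84 - 2^83 = 19342813113834066795298816 - 9671406556917033397649408 = 9671406556917033397649408.

9671406556917033397649408


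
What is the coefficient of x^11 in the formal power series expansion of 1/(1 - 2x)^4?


The general identity 1/(1 - c x)^r = sum_{k>=0} c^k C(k + r - 1, r - 1) x^k follows by substituting y = c x into 1/(1 - y)^r = sum_{k>=0} C(k + r - 1, r - 1) y^k.
For c = 2, r = 4, k = 11:
2^11 * C(14, 3) = 2048 * 364 = 745472.

745472


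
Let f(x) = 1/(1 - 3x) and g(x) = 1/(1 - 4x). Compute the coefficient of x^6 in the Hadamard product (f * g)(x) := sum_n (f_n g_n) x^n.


f has coefficients f_k = 3^k and g has coefficients g_k = 4^k, so the Hadamard product has coefficient (f*g)_k = 3^k * 4^k = 12^k.
For k = 6: 12^6 = 2985984.

2985984


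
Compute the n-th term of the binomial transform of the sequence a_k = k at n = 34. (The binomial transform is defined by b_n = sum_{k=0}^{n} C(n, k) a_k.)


With a_k = k, b_n = sum_{k=0}^{n} C(n, k) k. Using k * C(n, k) = n * C(n-1, k-1) gives b_n = n * sum_{k>=1} C(n-1, k-1) = n * 2^(n-1).
For n = 34: 34 * 2^33 = 34 * 8589934592 = 292057776128.

292057776128


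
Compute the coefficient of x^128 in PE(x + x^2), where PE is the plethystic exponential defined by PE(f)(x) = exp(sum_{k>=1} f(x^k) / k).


With f(x) = x + x^2, the exponent is sum_{k>=1} (x^k + x^(2k)) / k = -ln(1 - x) - ln(1 - x^2). Exponentiating:
PE(x + x^2) = 1 / ((1 - x)(1 - x^2)).
This is the generating function for partitions of n into parts of size 1 or 2. The number of 2's can be any j in 0..64, and the rest are 1's, so
[x^128] = floor(128/2) + 1 = 65.

65


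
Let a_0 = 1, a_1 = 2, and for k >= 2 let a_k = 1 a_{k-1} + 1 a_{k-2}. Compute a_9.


Iterating the recurrence forward:
a_0 = 1
a_1 = 2
a_2 = 1*2 + 1*1 = 3
a_3 = 1*3 + 1*2 = 5
a_4 = 1*5 + 1*3 = 8
a_5 = 1*8 + 1*5 = 13
a_6 = 1*13 + 1*8 = 21
a_7 = 1*21 + 1*13 = 34
a_8 = 1*34 + 1*21 = 55
a_9 = 1*55 + 1*34 = 89
So a_9 = 89.

89


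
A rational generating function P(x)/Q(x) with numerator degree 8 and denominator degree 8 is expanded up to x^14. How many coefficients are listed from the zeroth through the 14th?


Expanding up to x^14 gives the coefficients for x^0, x^1, ..., x^14.
That is 14 + 1 = 15 coefficients in total.

15


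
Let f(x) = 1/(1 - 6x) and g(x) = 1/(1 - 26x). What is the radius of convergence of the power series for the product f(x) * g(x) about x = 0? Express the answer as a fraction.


The radius of 1/(1 - 6x) is 1/6 (nearest singularity at x = 1/6), and the radius of 1/(1 - 26x) is 1/26.
The product f(x)*g(x) = 1/((1 - 6x)(1 - 26x)) has singularities at both 1/6 and 1/26, so its radius of convergence is the distance to the nearest one:
min(1/6, 1/26) = 1/26.

1/26


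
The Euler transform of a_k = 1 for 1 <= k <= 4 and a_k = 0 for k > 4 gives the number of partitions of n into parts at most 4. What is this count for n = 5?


Partitions of 5 into parts at most 4:
Using generating function (1-x)^(-1)(1-x^2)^(-1)...(1-x^4)^(-1),
the coefficient of x^5 = 6

6


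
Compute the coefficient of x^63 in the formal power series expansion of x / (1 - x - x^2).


Let f(x) = sum_{k>=0} a_k x^k. Multiplying f(x) * (1 - x - x^2) = x and matching coefficients gives a_0 = 0, a_1 = 1, and a_k = a_{k-1} + a_{k-2} for k >= 2. These are the Fibonacci numbers F_k.
Iterating from F_0 = 0, F_1 = 1:
F_0=0, F_1=1, F_2=1, F_3=2, F_4=3, F_5=5, F_6=8, F_7=13, F_8=21, F_9=34, ...
F_63 = 6557470319842.

6557470319842


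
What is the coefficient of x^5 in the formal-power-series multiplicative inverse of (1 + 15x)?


The inverse is 1/(1 + 15x). Apply the geometric identity 1/(1 - y) = sum_{k>=0} y^k with y = -15x:
1/(1 + 15x) = sum_{k>=0} (-15)^k x^k.
So the coefficient of x^5 is (-15)^5 = -759375.

-759375


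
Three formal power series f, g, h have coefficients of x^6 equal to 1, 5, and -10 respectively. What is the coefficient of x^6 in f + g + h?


Series addition is componentwise:
1 + 5 + -10
= -4

-4


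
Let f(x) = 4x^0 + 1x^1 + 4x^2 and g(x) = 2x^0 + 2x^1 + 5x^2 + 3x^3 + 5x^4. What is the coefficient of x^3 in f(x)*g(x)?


Cauchy product at x^3:
4*3 + 1*5 + 4*2
= 25

25


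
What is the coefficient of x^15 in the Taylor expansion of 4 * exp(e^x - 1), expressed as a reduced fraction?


exp(e^x - 1) = sum_{k>=0} Bell_k x^k / k!, where Bell_k is the k-th Bell number.
So the coefficient of x^15 is 4 * Bell_15 / 15!.
Computing: Bell_15 = 1382958545 and 15! = 1307674368000, giving
4 * 1382958545/1307674368000 = 276591709/65383718400.

276591709/65383718400


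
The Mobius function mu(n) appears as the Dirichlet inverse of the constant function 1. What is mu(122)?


122 = 2 * 61 (all distinct primes).
mu(122) = (-1)^2 = 1

1


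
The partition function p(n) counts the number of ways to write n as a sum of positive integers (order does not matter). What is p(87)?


Using the generating function prod_{k>=1} 1/(1-x^k), we compute p(87).
By dynamic programming over parts 1 through 87:
p(87) = 38887673

38887673


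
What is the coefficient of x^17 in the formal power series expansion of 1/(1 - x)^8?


The negative binomial / multiset identity is
1/(1 - x)^r = sum_{k>=0} C(k + r - 1, r - 1) x^k.
Here r = 8 and k = 17, so the coefficient is
C(17 + 7, 7) = C(24, 7)
= 346104

346104


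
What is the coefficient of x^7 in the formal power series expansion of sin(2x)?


The Maclaurin series is sin(t) = sum_{k>=0} (-1)^k t^(2k+1) / (2k+1)!, so substituting t = 2x, only odd powers of x are nonzero, with coefficient of x^(2k+1) equal to (-1)^k 2^(2k+1) / (2k+1)!.
Write 7 = 2*3 + 1, giving the coefficient (-1)^3 * 2^7 / 7! = -128/5040 = -8/315.

-8/315


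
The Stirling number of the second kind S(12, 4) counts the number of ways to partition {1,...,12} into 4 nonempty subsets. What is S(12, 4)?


Using the explicit formula S(n,k) = (1/k!) sum_{j=0}^{k} (-1)^(k-j) C(k,j) j^n:
S(12, 4) = 611501
Equivalently, S(n,k) is n! times the coefficient of x^n in the EGF (e^x - 1)^k / k!.

611501


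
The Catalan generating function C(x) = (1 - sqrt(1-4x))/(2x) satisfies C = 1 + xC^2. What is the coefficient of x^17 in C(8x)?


Substituting x -> 8x scales the n-th coefficient by 8^n, so [x^17] C(8x) = 8^17 * C_17.
C_17 = C(2*17, 17)/(18) = 2333606220/18 = 129644790.
So 8^17 * 129644790 = 2251799813685248 * 129644790 = 291934113967263103057920.

291934113967263103057920


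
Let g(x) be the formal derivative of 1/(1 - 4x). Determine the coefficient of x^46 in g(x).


Differentiate termwise: d/dx sum_{k>=0} 4^k x^k = sum_{k>=1} k 4^k x^(k-1) = sum_{j>=0} (j+1) 4^(j+1) x^j.
Equivalently, d/dx [1/(1 - 4x)] = 4/(1 - 4x)^2.
For j = 46: 47 * 4^47 = 47 * 19807040628566084398385987584 = 930930909542605966724141416448.

930930909542605966724141416448


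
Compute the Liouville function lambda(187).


The Liouville function is lambda(k) = (-1)^Omega(k), where Omega(k) counts the prime factors of k with multiplicity.
Factoring: 187 = 11 * 17, so Omega(187) = 2.
lambda(187) = (-1)^2 = 1.

1


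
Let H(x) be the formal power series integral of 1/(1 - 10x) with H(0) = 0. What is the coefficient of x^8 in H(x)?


1/(1 - 10x) = sum_{k>=0} 10^k x^k. Integrating termwise with H(0) = 0:
H(x) = sum_{k>=0} 10^k x^(k+1) / (k+1) = sum_{m>=1} 10^(m-1) x^m / m.
For m = 8: 10^7/8 = 10000000/8 = 1250000.

1250000


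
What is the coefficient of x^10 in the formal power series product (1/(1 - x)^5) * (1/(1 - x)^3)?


Combine the factors: (1/(1 - x)^5) * (1/(1 - x)^3) = 1/(1 - x)^8.
Then use 1/(1 - x)^r = sum_{k>=0} C(k + r - 1, r - 1) x^k with r = 8 and k = 10:
C(17, 7) = 19448.

19448


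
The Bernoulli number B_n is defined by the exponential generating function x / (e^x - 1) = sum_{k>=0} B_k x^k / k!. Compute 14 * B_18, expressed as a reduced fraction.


Bernoulli numbers can also be computed recursively via B_0 = 1 and sum_{j=0}^{m} C(m+1, j) B_j = 0 for m >= 1. Odd-index Bernoulli numbers vanish for k >= 3.
Computing B_18 = 43867/798, so 14 * B_18 = 14 * 43867/798 = 43867/57.

43867/57


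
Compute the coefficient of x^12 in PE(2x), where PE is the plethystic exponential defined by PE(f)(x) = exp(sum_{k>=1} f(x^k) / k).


With f(x) = 2x, the exponent is sum_{k>=1} 2 x^k / k = 2 * (-ln(1 - x)). Exponentiating:
PE(2x) = exp(-2 ln(1 - x)) = 1/(1 - x)^2.
By the negative binomial expansion, [x^n] 1/(1 - x)^2 = C(n + 1, 1).
For n = 12: C(13, 1) = 13.

13


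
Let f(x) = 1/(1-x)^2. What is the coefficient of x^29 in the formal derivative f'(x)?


Differentiate: d/dx [ 1/(1-x)^r ] = r / (1-x)^(r+1).
Here r = 2, so f'(x) = 2 / (1-x)^3.
The expansion of 1/(1-x)^(r+1) has coefficient of x^n equal to C(n+r, r).
So the coefficient of x^29 in f'(x) is
2 * C(31, 2) = 2 * 465 = 930

930


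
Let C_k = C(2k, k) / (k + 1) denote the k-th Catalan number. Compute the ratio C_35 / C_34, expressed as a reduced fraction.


Using C_k = (2k)! / (k! (k+1)!), the ratio C_{k+1}/C_k simplifies to
C_{k+1}/C_k = [(2k+2)! / ((k+1)! (k+2)!)] * [k! (k+1)! / (2k)!]
 = (2k+2)(2k+1) / ((k+1)(k+2)) = 2(2k+1) / (k+2).
For k = 34: 2(2*34 + 1) / (34 + 2) = 138/36 = 23/6.

23/6


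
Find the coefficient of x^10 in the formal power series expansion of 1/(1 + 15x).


Write 1/(1 + c x) = 1/(1 - (-c) x) and apply the geometric-series identity
1/(1 - y) = sum_{k>=0} y^k to get 1/(1 + c x) = sum_{k>=0} (-c)^k x^k.
So the coefficient of x^k is (-c)^k = (-1)^k * c^k.
Here c = 15 and k = 10:
(-15)^10 = 1 * 576650390625 = 576650390625

576650390625


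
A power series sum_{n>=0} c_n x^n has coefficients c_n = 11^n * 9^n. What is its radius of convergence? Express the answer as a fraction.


By the root test (Cauchy-Hadamard), the radius is R = 1 / limsup_n |c_n|^(1/n).
Here |c_n|^(1/n) = (11^n * 9^n)^(1/n) = 11 * 9 = 99 for all n.
So R = 1/99 = 1/99.

1/99


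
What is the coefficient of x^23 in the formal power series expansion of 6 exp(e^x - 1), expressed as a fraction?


exp(e^x - 1) is the exponential generating function for the Bell numbers Bell_k: exp(e^x - 1) = sum_{k>=0} Bell_k x^k / k!.
So the coefficient of x^23 in 6 exp(e^x - 1) is 6 Bell_23 / 23!.
Computing: Bell_23 = 44152005855084346 and 23! = 25852016738884976640000, giving
6 * 44152005855084346/25852016738884976640000 = 22076002927542173/2154334728240414720000.

22076002927542173/2154334728240414720000


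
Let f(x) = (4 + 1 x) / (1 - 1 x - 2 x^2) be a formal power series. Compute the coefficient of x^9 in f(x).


Write f(x) = sum_{k>=0} a_k x^k. Multiplying both sides by 1 - 1 x - 2 x^2 gives
(1 - 1 x - 2 x^2) sum_{k>=0} a_k x^k = 4 + 1 x.
Matching coefficients:
 x^0: a_0 = 4
 x^1: a_1 - 1 a_0 = 1  =>  a_1 = 1*4 + 1 = 5
 x^k (k >= 2): a_k = 1 a_{k-1} + 2 a_{k-2}.
Iterating: a_2 = 13, a_3 = 23, a_4 = 49, a_5 = 95, a_6 = 193, a_7 = 383, a_8 = 769, a_9 = 1535.
So the coefficient of x^9 is 1535.

1535


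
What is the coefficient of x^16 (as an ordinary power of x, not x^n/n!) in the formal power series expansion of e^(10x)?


The exponential series is e^y = sum_{k>=0} y^k / k!. Substituting y = 10x gives
e^(10x) = sum_{k>=0} 10^k x^k / k!.
So the coefficient of x^n is a^n/n! with a = 10, n = 16:
10^16 / 16! = 10000000000000000/20922789888000 = 2441406250/5108103

2441406250/5108103


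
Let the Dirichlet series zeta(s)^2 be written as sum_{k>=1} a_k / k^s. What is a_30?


The Dirichlet convolution of the constant function 1 with itself gives (1 * 1)(k) = sum_{d | k} 1 = d(k), the number of positive divisors of k.
Since zeta(s) = sum_{k>=1} 1/k^s, we have zeta(s)^2 = sum_{k>=1} d(k)/k^s, so a_k = d(k).
For k = 30: the divisors are 1, 2, 3, 5, 6, 10, 15, 30.
Count = 8.

8


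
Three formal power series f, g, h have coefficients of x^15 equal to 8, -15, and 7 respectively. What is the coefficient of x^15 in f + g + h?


Series addition is componentwise:
8 + -15 + 7
= 0

0


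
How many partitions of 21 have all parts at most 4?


Using the generating function (1-x)^(-1)(1-x^2)^(-1)...(1-x^4)^(-1),
the coefficient of x^21 counts these restricted partitions.
Result = 120

120


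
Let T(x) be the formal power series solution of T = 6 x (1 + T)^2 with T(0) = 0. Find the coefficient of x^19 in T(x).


Apply the Lagrange inversion formula: if T = 6 x * phi(T) with phi(t) = (1 + t)^2, then [x^n] T = 6^n * (1/n) [t^(n-1)] phi(t)^n = 6^n * (1/n) [t^(n-1)] (1 + t)^(2n) = 6^n * (1/n) C(2n, n-1).
Using the identity C(2n, n-1) = C(2n, n) * n / (n+1), the unscaled factor equals C(2n, n) / (n+1) = C_n, the n-th Catalan number.
For n = 19: C_19 = C(38, 19) / 20 = 35345263800/20 = 1767263190.
With the 6^19 = 609359740010496 factor, the coefficient is 609359740010496 * 1767263190 = 1076899037988519794442240.

1076899037988519794442240


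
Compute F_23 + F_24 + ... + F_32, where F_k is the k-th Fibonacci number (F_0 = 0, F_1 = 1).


Use the identity sum_{k=0}^{N} F_k = F_{N+2} - 1 (which follows from F_{k+2} - F_{k+1} = F_k). Then
sum_{k=23}^{32} F_k = (F_{34} - 1) - (F_{24} - 1) = F_{34} - F_{24}.
Computing: F_{34} = 5702887, F_{24} = 46368, so
Sum = 5702887 - 46368 = 5656519.

5656519


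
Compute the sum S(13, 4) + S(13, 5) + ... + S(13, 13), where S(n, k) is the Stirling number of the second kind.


By definition, S(n, k) counts partitions of an n-set into exactly k nonempty blocks.
Computing row n = 13 for k = 4..13:
S(13, k): 2532530, 7508501, 9321312, 5715424, 1899612, 359502, 39325, 2431, 78, 1
Sum = 27378716.

27378716


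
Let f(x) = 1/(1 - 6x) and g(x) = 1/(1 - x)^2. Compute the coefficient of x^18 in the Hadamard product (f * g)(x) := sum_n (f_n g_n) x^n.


f has coefficients f_k = 6^k. For g = 1/(1 - x)^2 the coefficient is g_k = C(k + 1, 1) = k + 1. The Hadamard coefficient is (f * g)_k = 6^k * (k + 1).
For k = 18: 6^18 * 19 = 101559956668416 * 19 = 1929639176699904.

1929639176699904


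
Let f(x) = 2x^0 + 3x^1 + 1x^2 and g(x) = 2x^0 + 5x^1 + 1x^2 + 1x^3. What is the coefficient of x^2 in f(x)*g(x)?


Cauchy product at x^2:
2*1 + 3*5 + 1*2
= 19

19


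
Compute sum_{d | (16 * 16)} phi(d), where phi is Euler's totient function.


First, 16 * 16 = 256. One classical identity is sum_{d | n} phi(d) = n (each k in [1, n] has a unique gcd with n, and among the k's with gcd(k, n) = n/d there are phi(d) of them). So the sum equals 256. We also verify directly:
Divisors of 256: 1, 2, 4, 8, 16, 32, 64, 128, 256.
phi values: 1, 1, 2, 4, 8, 16, 32, 64, 128.
Sum = 256.

256


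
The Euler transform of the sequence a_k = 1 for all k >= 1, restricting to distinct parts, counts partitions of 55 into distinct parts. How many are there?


Partitions of 55 into distinct parts can be computed via generating function.
Product (1+x)(1+x^2)(1+x^3)...
The coefficient of x^55 = 6378

6378


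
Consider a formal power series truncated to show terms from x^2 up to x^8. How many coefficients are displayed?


From x^2 to x^8 inclusive, the count is 8 - 2 + 1 = 7.

7


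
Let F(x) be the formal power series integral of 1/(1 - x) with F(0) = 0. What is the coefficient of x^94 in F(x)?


1/(1 - x) = sum_{k>=0} x^k. Integrating termwise and using F(0) = 0 gives
F(x) = sum_{k>=0} x^(k+1) / (k+1) = sum_{m>=1} x^m / m = -ln(1 - x).
So the coefficient of x^94 is 1/94 = 1/94.

1/94


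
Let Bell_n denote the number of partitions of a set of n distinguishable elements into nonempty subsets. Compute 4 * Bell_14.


Bell_14 can be computed from the Bell triangle or from Dobinski's identity Bell_n = (1/e) * sum_{k>=0} k^n / k!.
Computing Bell_14 = 190899322.
Then 4 * 190899322 = 763597288.

763597288


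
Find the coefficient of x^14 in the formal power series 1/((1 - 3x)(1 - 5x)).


By partial fractions or Cauchy convolution:
The coefficient equals sum_{k=0}^{14} 3^k * 5^(14-k).
= 15251614609

15251614609


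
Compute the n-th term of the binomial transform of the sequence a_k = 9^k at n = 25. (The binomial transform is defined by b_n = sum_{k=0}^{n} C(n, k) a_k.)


With a_k = 9^k, b_n = sum_{k=0}^{n} C(n, k) 9^k = (1 + 9)^n by the binomial theorem.
For n = 25: (1 + 9)^25 = 10^25 = 10000000000000000000000000.

10000000000000000000000000


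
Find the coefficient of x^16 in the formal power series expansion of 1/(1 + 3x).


Write 1/(1 + c x) = 1/(1 - (-c) x) and apply the geometric-series identity
1/(1 - y) = sum_{k>=0} y^k to get 1/(1 + c x) = sum_{k>=0} (-c)^k x^k.
So the coefficient of x^k is (-c)^k = (-1)^k * c^k.
Here c = 3 and k = 16:
(-3)^16 = 1 * 43046721 = 43046721

43046721


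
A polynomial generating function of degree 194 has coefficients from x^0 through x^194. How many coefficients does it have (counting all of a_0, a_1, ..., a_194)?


A polynomial of degree 194 takes the form a_0 + a_1 x + ... + a_194 x^194.
The number of coefficients is 194 + 1 = 195.

195


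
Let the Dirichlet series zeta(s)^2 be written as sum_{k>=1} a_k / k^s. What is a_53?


The Dirichlet convolution of the constant function 1 with itself gives (1 * 1)(k) = sum_{d | k} 1 = d(k), the number of positive divisors of k.
Since zeta(s) = sum_{k>=1} 1/k^s, we have zeta(s)^2 = sum_{k>=1} d(k)/k^s, so a_k = d(k).
For k = 53: the divisors are 1, 53.
Count = 2.

2


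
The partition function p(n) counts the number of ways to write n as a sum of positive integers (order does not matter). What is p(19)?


Using the generating function prod_{k>=1} 1/(1-x^k), we compute p(19).
By dynamic programming over parts 1 through 19:
p(19) = 490

490


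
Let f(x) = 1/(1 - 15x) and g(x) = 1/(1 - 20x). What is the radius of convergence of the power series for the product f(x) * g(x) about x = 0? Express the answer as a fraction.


The radius of 1/(1 - 15x) is 1/15 (nearest singularity at x = 1/15), and the radius of 1/(1 - 20x) is 1/20.
The product f(x)*g(x) = 1/((1 - 15x)(1 - 20x)) has singularities at both 1/15 and 1/20, so its radius of convergence is the distance to the nearest one:
min(1/15, 1/20) = 1/20.

1/20


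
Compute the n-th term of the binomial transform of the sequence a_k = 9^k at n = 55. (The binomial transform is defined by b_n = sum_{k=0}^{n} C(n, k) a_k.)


With a_k = 9^k, b_n = sum_{k=0}^{n} C(n, k) 9^k = (1 + 9)^n by the binomial theorem.
For n = 55: (1 + 9)^55 = 10^55 = 10000000000000000000000000000000000000000000000000000000.

10000000000000000000000000000000000000000000000000000000


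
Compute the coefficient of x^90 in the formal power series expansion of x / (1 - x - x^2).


Let f(x) = sum_{k>=0} a_k x^k. Multiplying f(x) * (1 - x - x^2) = x and matching coefficients gives a_0 = 0, a_1 = 1, and a_k = a_{k-1} + a_{k-2} for k >= 2. These are the Fibonacci numbers F_k.
Iterating from F_0 = 0, F_1 = 1:
F_0=0, F_1=1, F_2=1, F_3=2, F_4=3, F_5=5, F_6=8, F_7=13, F_8=21, F_9=34, ...
F_90 = 2880067194370816120.

2880067194370816120


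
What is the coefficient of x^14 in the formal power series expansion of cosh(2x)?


The Maclaurin series is cosh(t) = sum_{m>=0} t^(2m) / (2m)!, so substituting t = 2x, only even powers of x are nonzero, with coefficient of x^(2m) equal to 2^(2m) / (2m)!.
For x^14 the coefficient is 2^14/14! = 16384/87178291200 = 8/42567525.

8/42567525


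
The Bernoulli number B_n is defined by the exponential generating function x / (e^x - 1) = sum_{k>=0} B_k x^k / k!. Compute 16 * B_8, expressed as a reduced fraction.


Bernoulli numbers can also be computed recursively via B_0 = 1 and sum_{j=0}^{m} C(m+1, j) B_j = 0 for m >= 1. Odd-index Bernoulli numbers vanish for k >= 3.
Computing B_8 = -1/30, so 16 * B_8 = 16 * -1/30 = -8/15.

-8/15


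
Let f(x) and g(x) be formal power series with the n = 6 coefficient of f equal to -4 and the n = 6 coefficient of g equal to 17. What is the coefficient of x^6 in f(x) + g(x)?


Addition of formal power series is termwise.
The coefficient of x^6 in f + g = -4 + 17
= 13

13


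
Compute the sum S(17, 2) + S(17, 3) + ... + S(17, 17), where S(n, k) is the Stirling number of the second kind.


By definition, S(n, k) counts partitions of an n-set into exactly k nonempty blocks.
Computing row n = 17 for k = 2..17:
S(17, k): 65535, 21457825, 694337290, 5652751651, 17505749898, 25708104786, 20415995028, 9528822303, 2758334150, 512060978, 62022324, 4910178, 249900, 7820, 136, 1
Sum = 82864869803.

82864869803


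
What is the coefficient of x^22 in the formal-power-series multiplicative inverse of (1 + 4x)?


The inverse is 1/(1 + 4x). Apply the geometric identity 1/(1 - y) = sum_{k>=0} y^k with y = -4x:
1/(1 + 4x) = sum_{k>=0} (-4)^k x^k.
So the coefficient of x^22 is (-4)^22 = 17592186044416.

17592186044416


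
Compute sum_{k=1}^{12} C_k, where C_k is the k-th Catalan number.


C_1 through C_12: 1, 2, 5, 14, 42, 132, 429, 1430, 4862, 16796, 58786, 208012
Sum = 1 + 2 + 5 + 14 + 42 + 132 + 429 + 1430 + 4862 + 16796 + 58786 + 208012
= 290511

290511


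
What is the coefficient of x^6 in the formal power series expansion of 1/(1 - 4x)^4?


The general identity 1/(1 - c x)^r = sum_{k>=0} c^k C(k + r - 1, r - 1) x^k follows by substituting y = c x into 1/(1 - y)^r = sum_{k>=0} C(k + r - 1, r - 1) y^k.
For c = 4, r = 4, k = 6:
4^6 * C(9, 3) = 4096 * 84 = 344064.

344064


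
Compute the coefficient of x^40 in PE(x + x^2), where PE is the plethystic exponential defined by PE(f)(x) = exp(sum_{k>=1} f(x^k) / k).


With f(x) = x + x^2, the exponent is sum_{k>=1} (x^k + x^(2k)) / k = -ln(1 - x) - ln(1 - x^2). Exponentiating:
PE(x + x^2) = 1 / ((1 - x)(1 - x^2)).
This is the generating function for partitions of n into parts of size 1 or 2. The number of 2's can be any j in 0..20, and the rest are 1's, so
[x^40] = floor(40/2) + 1 = 21.

21


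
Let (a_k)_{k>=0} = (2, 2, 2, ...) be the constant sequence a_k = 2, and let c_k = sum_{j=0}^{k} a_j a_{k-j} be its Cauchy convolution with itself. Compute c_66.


Since a_j = 2 for all j >= 0, the convolution sum becomes
c_k = sum_{j=0}^{k} 2 * 2 = 4 * (k + 1).
Equivalently, the generating function of (a_k) is 2/(1 - x) and its square is 4/(1 - x)^2 = sum_{k>=0} 4(k + 1) x^k.
For k = 66: 4 * 67 = 268.

268


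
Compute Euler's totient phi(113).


phi(n) counts integers in [1, n] coprime to n. Using the multiplicative formula phi(n) = n * prod_{p | n} (1 - 1/p):
113 = 113, so
phi(113) = 113 * (1 - 1/113) = 112.

112


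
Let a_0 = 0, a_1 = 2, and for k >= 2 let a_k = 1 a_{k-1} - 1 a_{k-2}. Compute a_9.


Iterating the recurrence forward:
a_0 = 0
a_1 = 2
a_2 = 1*2 - 1*0 = 2
a_3 = 1*2 - 1*2 = 0
a_4 = 1*0 - 1*2 = -2
a_5 = 1*-2 - 1*0 = -2
a_6 = 1*-2 - 1*-2 = 0
a_7 = 1*0 - 1*-2 = 2
a_8 = 1*2 - 1*0 = 2
a_9 = 1*2 - 1*2 = 0
So a_9 = 0.

0


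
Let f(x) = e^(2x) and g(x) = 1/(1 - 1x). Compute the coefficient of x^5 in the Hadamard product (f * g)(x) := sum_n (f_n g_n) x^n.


Expanding: f_k = 2^k/k! (from e^(2x)) and g_k = 1^k (from 1/(1 - 1x)). So the Hadamard coefficient (f * g)_k = 2^k 1^k / k! = (2)^k / k!.
For k = 5: 2^5/5! = 32/120 = 4/15.

4/15


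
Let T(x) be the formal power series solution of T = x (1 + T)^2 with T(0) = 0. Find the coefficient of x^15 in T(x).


Apply the Lagrange inversion formula: if T = x * phi(T) with phi(t) = (1 + t)^2, then [x^n] T = (1/n) [t^(n-1)] phi(t)^n = (1/n) [t^(n-1)] (1 + t)^(2n) = (1/n) C(2n, n-1).
Using the identity C(2n, n-1) = C(2n, n) * n / (n+1), the unscaled factor equals C(2n, n) / (n+1) = C_n, the n-th Catalan number.
For n = 15: C_15 = C(30, 15) / 16 = 155117520/16 = 9694845 = 9694845.

9694845


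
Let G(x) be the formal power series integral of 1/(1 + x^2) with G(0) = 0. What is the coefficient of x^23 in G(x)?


1/(1 + x^2) = sum_{j>=0} (-1)^j x^(2j). Integrating termwise with G(0) = 0:
G(x) = sum_{j>=0} (-1)^j x^(2j+1) / (2j+1) = arctan(x).
Only odd powers are nonzero. For x^23 write 23 = 2*11 + 1, giving
(-1)^11 / 23 = -1/23 = -1/23.

-1/23


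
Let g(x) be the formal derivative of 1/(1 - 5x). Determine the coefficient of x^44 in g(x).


Differentiate termwise: d/dx sum_{k>=0} 5^k x^k = sum_{k>=1} k 5^k x^(k-1) = sum_{j>=0} (j+1) 5^(j+1) x^j.
Equivalently, d/dx [1/(1 - 5x)] = 5/(1 - 5x)^2.
For j = 44: 45 * 5^45 = 45 * 28421709430404007434844970703125 = 1278976924368180334568023681640625.

1278976924368180334568023681640625


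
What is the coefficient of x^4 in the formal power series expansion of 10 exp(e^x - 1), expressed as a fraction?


exp(e^x - 1) is the exponential generating function for the Bell numbers Bell_k: exp(e^x - 1) = sum_{k>=0} Bell_k x^k / k!.
So the coefficient of x^4 in 10 exp(e^x - 1) is 10 Bell_4 / 4!.
Computing: Bell_4 = 15 and 4! = 24, giving
10 * 15/24 = 25/4.

25/4


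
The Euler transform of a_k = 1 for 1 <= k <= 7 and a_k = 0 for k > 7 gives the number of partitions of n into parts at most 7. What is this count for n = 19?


Partitions of 19 into parts at most 7:
Using generating function (1-x)^(-1)(1-x^2)^(-1)...(1-x^7)^(-1),
the coefficient of x^19 = 300

300


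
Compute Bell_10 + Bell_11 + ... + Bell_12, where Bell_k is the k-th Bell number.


Recall Bell_k counts set partitions of a k-set (with Bell_0 = 1 by convention).
Bell_10 through Bell_12: 115975, 678570, 4213597
Sum = 115975 + 678570 + 4213597 = 5008142.

5008142


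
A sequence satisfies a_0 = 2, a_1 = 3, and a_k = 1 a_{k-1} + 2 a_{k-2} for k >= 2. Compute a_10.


The characteristic equation is t^2 - 1 t - 2 = 0, with roots r_1 = 2 and r_2 = -1 (so c_1 = r_1 + r_2, c_2 = -r_1 r_2 as required).
One can use the closed form a_n = A r_1^n + B r_2^n, but direct iteration is more reliable:
a_0 = 2, a_1 = 3, a_2 = 7, a_3 = 13, a_4 = 27, a_5 = 53, a_6 = 107, a_7 = 213, a_8 = 427, a_9 = 853, a_10 = 1707.
So a_10 = 1707.

1707


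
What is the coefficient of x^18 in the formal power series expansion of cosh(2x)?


The Maclaurin series is cosh(t) = sum_{m>=0} t^(2m) / (2m)!, so substituting t = 2x, only even powers of x are nonzero, with coefficient of x^(2m) equal to 2^(2m) / (2m)!.
For x^18 the coefficient is 2^18/18! = 262144/6402373705728000 = 4/97692469875.

4/97692469875


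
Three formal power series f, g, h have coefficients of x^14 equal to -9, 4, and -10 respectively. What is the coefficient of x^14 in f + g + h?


Series addition is componentwise:
-9 + 4 + -10
= -15

-15


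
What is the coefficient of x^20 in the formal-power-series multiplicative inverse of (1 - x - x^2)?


Let the inverse be f(x) = sum_{k>=0} a_k x^k. From f(x) * (1 - x - x^2) = 1 and matching coefficients:
 x^0: a_0 = 1.
 x^1: a_1 - a_0 = 0, so a_1 = 1.
 x^k (k >= 2): a_k - a_{k-1} - a_{k-2} = 0, i.e. a_k = a_{k-1} + a_{k-2}.
This is the Fibonacci-type recurrence shifted so that a_0 = a_1 = 1.
Iterating: a_0=1, a_1=1, a_2=2, a_3=3, a_4=5, a_5=8, a_6=13, a_7=21, a_8=34, a_9=55, ...
a_20 = 10946.

10946


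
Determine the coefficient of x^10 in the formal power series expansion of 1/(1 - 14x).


The geometric series identity gives 1/(1 - c x) = sum_{k>=0} c^k x^k, so the coefficient of x^k is c^k.
Here c = 14 and k = 10.
Computing: 14^10 = 289254654976

289254654976


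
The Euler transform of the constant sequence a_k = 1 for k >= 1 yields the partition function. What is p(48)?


The Euler transform converts the sequence a_k = 1 into the number of integer partitions.
Using the recurrence or dynamic programming:
p(48) = 147273

147273


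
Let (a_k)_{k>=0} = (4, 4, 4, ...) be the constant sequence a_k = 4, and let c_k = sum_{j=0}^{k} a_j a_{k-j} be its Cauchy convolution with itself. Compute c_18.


Since a_j = 4 for all j >= 0, the convolution sum becomes
c_k = sum_{j=0}^{k} 4 * 4 = 16 * (k + 1).
Equivalently, the generating function of (a_k) is 4/(1 - x) and its square is 16/(1 - x)^2 = sum_{k>=0} 16(k + 1) x^k.
For k = 18: 16 * 19 = 304.

304


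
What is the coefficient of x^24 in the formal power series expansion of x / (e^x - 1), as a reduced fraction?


The exponential generating function for Bernoulli numbers is
x / (e^x - 1) = sum_{k>=0} B_k x^k / k!.
So the coefficient of x^24 in x / (e^x - 1) is B_24 / 24!.
Computing: B_24 = -236364091/2730, 24! = 620448401733239439360000, giving
-236364091/2730 / 620448401733239439360000 = -236364091/1693824136731743669452800000.

-236364091/1693824136731743669452800000


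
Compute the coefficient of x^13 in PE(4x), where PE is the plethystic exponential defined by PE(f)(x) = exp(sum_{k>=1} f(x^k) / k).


With f(x) = 4x, the exponent is sum_{k>=1} 4 x^k / k = 4 * (-ln(1 - x)). Exponentiating:
PE(4x) = exp(-4 ln(1 - x)) = 1/(1 - x)^4.
By the negative binomial expansion, [x^n] 1/(1 - x)^4 = C(n + 3, 3).
For n = 13: C(16, 3) = 560.

560


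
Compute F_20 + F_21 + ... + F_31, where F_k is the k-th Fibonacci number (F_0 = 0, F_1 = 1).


Use the identity sum_{k=0}^{N} F_k = F_{N+2} - 1 (which follows from F_{k+2} - F_{k+1} = F_k). Then
sum_{k=20}^{31} F_k = (F_{33} - 1) - (F_{21} - 1) = F_{33} - F_{21}.
Computing: F_{33} = 3524578, F_{21} = 10946, so
Sum = 3524578 - 10946 = 3513632.

3513632


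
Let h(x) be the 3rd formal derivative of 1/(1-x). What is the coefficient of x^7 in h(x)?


Differentiating 3 times: d^3/dx^3 [1/(1-x)] = 3!/(1-x)^4.
The expansion 1/(1-x)^4 = sum_{k>=0} C(k+3, 3) x^k, so the coefficient of x^n in 3!/(1-x)^4 is 3! * C(n+3, 3).
For n = 7: 6 * C(10, 3) = 6 * 120 = 720

720


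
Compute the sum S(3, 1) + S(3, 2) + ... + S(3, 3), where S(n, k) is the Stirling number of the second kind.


By definition, S(n, k) counts partitions of an n-set into exactly k nonempty blocks.
Computing row n = 3 for k = 1..3:
S(3, k): 1, 3, 1
Sum = 5. (This equals Bell_3 since the sum runs over all k.)

5


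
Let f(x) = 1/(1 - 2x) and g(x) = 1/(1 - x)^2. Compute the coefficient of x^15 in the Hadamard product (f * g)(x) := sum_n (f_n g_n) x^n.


f has coefficients f_k = 2^k. For g = 1/(1 - x)^2 the coefficient is g_k = C(k + 1, 1) = k + 1. The Hadamard coefficient is (f * g)_k = 2^k * (k + 1).
For k = 15: 2^15 * 16 = 32768 * 16 = 524288.

524288


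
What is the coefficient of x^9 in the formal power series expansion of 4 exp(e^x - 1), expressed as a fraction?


exp(e^x - 1) is the exponential generating function for the Bell numbers Bell_k: exp(e^x - 1) = sum_{k>=0} Bell_k x^k / k!.
So the coefficient of x^9 in 4 exp(e^x - 1) is 4 Bell_9 / 9!.
Computing: Bell_9 = 21147 and 9! = 362880, giving
4 * 21147/362880 = 1007/4320.

1007/4320
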